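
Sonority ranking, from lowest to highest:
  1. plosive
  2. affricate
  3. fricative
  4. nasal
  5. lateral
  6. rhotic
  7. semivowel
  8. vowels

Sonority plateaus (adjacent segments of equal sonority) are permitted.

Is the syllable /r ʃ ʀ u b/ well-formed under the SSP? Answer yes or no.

no

Onset: /r/ is a rhotic (sonority 6), /ʃ/ is a fricative (sonority 3), /ʀ/ is a rhotic (sonority 6); then the nucleus /u/ (sonority 8).
Onset profile 6-3-6-8 — does not rise throughout.
Coda: /b/ is a plosive (sonority 1).
Coda profile 8-1 — falls from the nucleus.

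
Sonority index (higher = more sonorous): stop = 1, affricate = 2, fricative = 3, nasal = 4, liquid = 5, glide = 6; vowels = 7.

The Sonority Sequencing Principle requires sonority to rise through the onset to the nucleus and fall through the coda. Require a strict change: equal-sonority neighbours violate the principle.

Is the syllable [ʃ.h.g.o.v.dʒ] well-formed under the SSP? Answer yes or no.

Onset: /ʃ/ is a fricative (sonority 3), /h/ is a fricative (sonority 3), /g/ is a stop (sonority 1); then the nucleus /o/ (sonority 7).
Onset profile 3-3-1-7 — does not strictly rise throughout.
Coda: /v/ is a fricative (sonority 3), /dʒ/ is an affricate (sonority 2).
Coda profile 7-3-2 — falls from the nucleus.

no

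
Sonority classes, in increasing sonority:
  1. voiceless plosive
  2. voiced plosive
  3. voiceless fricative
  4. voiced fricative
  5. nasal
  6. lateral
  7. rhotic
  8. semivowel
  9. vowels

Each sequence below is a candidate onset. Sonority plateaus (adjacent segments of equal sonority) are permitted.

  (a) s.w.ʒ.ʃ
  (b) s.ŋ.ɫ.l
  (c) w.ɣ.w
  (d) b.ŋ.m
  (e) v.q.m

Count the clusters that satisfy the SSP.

2

(a) s.w.ʒ.ʃ: profile 3-8-4-3 — violates.
(b) s.ŋ.ɫ.l: profile 3-5-6-6 — obeys.
(c) w.ɣ.w: profile 8-4-8 — violates.
(d) b.ŋ.m: profile 2-5-5 — obeys.
(e) v.q.m: profile 4-1-5 — violates.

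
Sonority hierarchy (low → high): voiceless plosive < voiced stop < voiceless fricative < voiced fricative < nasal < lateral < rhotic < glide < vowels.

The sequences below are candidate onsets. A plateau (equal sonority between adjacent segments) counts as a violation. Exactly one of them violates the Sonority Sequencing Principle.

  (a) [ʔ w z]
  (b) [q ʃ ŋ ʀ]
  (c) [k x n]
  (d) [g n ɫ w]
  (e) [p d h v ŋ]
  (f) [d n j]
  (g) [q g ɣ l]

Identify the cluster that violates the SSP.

a

(a) sonority 1-8-4: ill-formed.
(b) sonority 1-3-5-7: well-formed.
(c) sonority 1-3-5: well-formed.
(d) sonority 2-5-6-8: well-formed.
(e) sonority 1-2-3-4-5: well-formed.
(f) sonority 2-5-8: well-formed.
(g) sonority 1-2-4-6: well-formed.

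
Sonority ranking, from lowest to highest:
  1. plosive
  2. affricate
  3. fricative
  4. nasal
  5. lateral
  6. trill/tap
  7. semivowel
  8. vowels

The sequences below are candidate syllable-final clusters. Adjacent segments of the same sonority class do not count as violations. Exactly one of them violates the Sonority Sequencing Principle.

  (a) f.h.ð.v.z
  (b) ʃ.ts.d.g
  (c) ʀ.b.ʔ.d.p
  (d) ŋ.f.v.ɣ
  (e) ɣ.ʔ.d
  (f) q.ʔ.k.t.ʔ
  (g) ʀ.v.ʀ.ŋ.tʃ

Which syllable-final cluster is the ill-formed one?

g

(a) 3-3-3-3-3 → obeys
(b) 3-2-1-1 → obeys
(c) 6-1-1-1-1 → obeys
(d) 4-3-3-3 → obeys
(e) 3-1-1 → obeys
(f) 1-1-1-1-1 → obeys
(g) 6-3-6-4-2 → violates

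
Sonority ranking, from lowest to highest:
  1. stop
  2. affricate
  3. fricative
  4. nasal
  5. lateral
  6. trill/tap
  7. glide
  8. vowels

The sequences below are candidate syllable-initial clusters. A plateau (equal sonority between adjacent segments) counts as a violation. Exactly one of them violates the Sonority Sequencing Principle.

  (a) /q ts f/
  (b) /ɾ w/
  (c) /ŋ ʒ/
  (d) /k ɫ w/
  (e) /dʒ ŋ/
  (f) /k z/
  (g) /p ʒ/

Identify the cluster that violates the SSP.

(a) sonority 1-2-3: well-formed.
(b) sonority 6-7: well-formed.
(c) sonority 4-3: ill-formed.
(d) sonority 1-5-7: well-formed.
(e) sonority 2-4: well-formed.
(f) sonority 1-3: well-formed.
(g) sonority 1-3: well-formed.

c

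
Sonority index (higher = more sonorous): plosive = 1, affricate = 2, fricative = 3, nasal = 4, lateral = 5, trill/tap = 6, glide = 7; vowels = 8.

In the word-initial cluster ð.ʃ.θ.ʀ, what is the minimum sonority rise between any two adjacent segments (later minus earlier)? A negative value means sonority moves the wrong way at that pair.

/ð/ is a fricative (sonority 3).
/ʃ/ is a fricative (sonority 3).
/θ/ is a fricative (sonority 3).
/ʀ/ is a trill/tap (sonority 6).
/ð/→/ʃ/: change +0.
/ʃ/→/θ/: change +0.
/θ/→/ʀ/: change +3.
Minimum = 0.

0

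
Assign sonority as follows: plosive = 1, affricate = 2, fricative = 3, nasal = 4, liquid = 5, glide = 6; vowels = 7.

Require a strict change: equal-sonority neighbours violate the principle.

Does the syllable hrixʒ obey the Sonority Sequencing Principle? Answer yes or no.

Onset: /h/ is a fricative (sonority 3), /r/ is a liquid (sonority 5); then the nucleus /i/ (sonority 7).
Onset profile 3-5-7 — rises to the nucleus.
Coda: /x/ is a fricative (sonority 3), /ʒ/ is a fricative (sonority 3).
Coda profile 7-3-3 — does not strictly fall throughout.

no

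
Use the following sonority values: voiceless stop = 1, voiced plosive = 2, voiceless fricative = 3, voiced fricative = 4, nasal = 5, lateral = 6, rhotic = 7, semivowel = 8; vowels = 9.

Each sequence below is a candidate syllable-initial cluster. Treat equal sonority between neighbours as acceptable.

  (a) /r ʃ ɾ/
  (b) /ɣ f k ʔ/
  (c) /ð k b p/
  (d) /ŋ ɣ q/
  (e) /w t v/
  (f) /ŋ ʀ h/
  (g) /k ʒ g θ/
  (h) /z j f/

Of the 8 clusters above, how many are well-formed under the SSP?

0

(a) sonority 7-3-7: ill-formed.
(b) sonority 4-3-1-1: ill-formed.
(c) sonority 4-1-2-1: ill-formed.
(d) sonority 5-4-1: ill-formed.
(e) sonority 8-1-4: ill-formed.
(f) sonority 5-7-3: ill-formed.
(g) sonority 1-4-2-3: ill-formed.
(h) sonority 4-8-3: ill-formed.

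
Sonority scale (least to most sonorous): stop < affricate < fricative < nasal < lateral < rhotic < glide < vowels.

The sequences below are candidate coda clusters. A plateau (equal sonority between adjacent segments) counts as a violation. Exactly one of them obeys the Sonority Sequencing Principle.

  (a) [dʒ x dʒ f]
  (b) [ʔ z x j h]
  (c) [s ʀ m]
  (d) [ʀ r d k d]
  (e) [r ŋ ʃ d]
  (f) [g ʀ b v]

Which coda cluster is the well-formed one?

(a) [dʒ x dʒ f]: profile 2-3-2-3 — violates.
(b) [ʔ z x j h]: profile 1-3-3-7-3 — violates.
(c) [s ʀ m]: profile 3-6-4 — violates.
(d) [ʀ r d k d]: profile 6-6-1-1-1 — violates.
(e) [r ŋ ʃ d]: profile 6-4-3-1 — obeys.
(f) [g ʀ b v]: profile 1-6-1-3 — violates.

e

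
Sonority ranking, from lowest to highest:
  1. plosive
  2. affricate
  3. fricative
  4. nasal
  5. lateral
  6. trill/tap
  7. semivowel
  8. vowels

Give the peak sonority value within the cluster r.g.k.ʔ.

/r/ is a trill/tap (sonority 6).
/g/ is a plosive (sonority 1).
/k/ is a plosive (sonority 1).
/ʔ/ is a plosive (sonority 1).
The maximum is 6.

6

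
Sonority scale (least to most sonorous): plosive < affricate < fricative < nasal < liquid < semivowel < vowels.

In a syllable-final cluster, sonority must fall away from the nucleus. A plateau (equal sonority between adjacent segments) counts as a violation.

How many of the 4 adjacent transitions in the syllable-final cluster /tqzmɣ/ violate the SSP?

/t/ — plosive, sonority 1.
/q/ — plosive, sonority 1.
/z/ — fricative, sonority 3.
/m/ — nasal, sonority 4.
/ɣ/ — fricative, sonority 3.
/t/→/q/: 1→1 (plateau) — violation.
/q/→/z/: 1→3 (does not fall) — violation.
/z/→/m/: 3→4 (does not fall) — violation.
/m/→/ɣ/: 4→3 (falls) — ok.

3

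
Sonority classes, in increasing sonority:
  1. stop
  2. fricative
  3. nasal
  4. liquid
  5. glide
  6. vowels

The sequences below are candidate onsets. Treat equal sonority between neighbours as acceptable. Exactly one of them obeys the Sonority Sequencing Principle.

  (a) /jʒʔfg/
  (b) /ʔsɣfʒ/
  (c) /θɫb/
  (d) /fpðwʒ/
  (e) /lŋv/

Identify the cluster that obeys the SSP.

b

(a) sonority 5-2-1-2-1: ill-formed.
(b) sonority 1-2-2-2-2: well-formed.
(c) sonority 2-4-1: ill-formed.
(d) sonority 2-1-2-5-2: ill-formed.
(e) sonority 4-3-2: ill-formed.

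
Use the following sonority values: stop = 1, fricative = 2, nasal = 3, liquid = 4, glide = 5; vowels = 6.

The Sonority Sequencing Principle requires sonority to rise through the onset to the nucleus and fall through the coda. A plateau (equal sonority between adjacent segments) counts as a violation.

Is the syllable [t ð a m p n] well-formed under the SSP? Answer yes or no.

Onset: /t/ is a stop (sonority 1), /ð/ is a fricative (sonority 2); then the nucleus /a/ (sonority 6).
Onset profile 1-2-6 — rises to the nucleus.
Coda: /m/ is a nasal (sonority 3), /p/ is a stop (sonority 1), /n/ is a nasal (sonority 3).
Coda profile 6-3-1-3 — does not strictly fall throughout.

no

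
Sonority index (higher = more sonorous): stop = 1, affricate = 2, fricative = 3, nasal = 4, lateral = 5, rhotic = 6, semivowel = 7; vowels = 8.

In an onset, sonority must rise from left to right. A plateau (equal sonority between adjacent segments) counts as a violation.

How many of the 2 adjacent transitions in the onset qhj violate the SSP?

/q/: stop = 1.
/h/: fricative = 3.
/j/: semivowel = 7.
/q/→/h/: 1→3 (rises) — ok.
/h/→/j/: 3→7 (rises) — ok.

0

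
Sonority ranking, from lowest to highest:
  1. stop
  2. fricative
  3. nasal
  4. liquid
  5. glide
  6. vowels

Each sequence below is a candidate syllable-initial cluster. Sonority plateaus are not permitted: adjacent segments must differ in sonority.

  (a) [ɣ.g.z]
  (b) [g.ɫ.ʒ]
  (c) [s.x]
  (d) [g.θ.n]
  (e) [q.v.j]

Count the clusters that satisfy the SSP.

(a) 2-1-2 → violates
(b) 1-4-2 → violates
(c) 2-2 → violates
(d) 1-2-3 → obeys
(e) 1-2-5 → obeys

2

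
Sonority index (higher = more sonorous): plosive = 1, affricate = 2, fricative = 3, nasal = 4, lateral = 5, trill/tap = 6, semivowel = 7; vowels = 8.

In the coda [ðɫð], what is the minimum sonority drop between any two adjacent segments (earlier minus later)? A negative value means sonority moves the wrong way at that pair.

-2

/ð/ — fricative, sonority 3.
/ɫ/ — lateral, sonority 5.
/ð/ — fricative, sonority 3.
/ð/→/ɫ/: change -2.
/ɫ/→/ð/: change +2.
Minimum = -2.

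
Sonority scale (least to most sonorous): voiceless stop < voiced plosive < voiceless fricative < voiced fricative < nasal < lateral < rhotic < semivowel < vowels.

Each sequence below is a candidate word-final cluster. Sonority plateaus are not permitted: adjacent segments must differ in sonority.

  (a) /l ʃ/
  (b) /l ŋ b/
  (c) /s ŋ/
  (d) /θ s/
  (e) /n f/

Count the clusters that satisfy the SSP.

(a) 6-3 → obeys
(b) 6-5-2 → obeys
(c) 3-5 → violates
(d) 3-3 → violates
(e) 5-3 → obeys

3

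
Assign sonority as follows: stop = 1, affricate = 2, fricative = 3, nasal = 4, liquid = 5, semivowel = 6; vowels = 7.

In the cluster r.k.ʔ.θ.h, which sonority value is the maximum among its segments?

5

/r/ is a liquid (sonority 5).
/k/ is a stop (sonority 1).
/ʔ/ is a stop (sonority 1).
/θ/ is a fricative (sonority 3).
/h/ is a fricative (sonority 3).
The maximum is 5.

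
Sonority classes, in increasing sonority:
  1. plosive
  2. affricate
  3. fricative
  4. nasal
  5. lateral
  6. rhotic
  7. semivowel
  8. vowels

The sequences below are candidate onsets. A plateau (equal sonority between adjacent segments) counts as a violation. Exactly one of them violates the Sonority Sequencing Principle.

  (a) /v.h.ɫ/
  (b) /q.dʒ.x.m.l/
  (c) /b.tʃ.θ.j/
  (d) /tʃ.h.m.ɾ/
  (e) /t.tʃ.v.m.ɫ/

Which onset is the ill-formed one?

a

(a) /v.h.ɫ/: profile 3-3-5 — violates.
(b) /q.dʒ.x.m.l/: profile 1-2-3-4-5 — obeys.
(c) /b.tʃ.θ.j/: profile 1-2-3-7 — obeys.
(d) /tʃ.h.m.ɾ/: profile 2-3-4-6 — obeys.
(e) /t.tʃ.v.m.ɫ/: profile 1-2-3-4-5 — obeys.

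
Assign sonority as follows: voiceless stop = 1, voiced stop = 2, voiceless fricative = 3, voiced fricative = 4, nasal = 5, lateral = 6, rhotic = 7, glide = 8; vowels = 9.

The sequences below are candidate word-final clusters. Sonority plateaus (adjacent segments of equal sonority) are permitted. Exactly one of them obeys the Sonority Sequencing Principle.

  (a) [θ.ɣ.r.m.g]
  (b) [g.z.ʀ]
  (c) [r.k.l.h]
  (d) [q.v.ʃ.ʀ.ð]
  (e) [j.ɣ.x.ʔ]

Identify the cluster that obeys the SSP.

e

(a) [θ.ɣ.r.m.g]: profile 3-4-7-5-2 — violates.
(b) [g.z.ʀ]: profile 2-4-7 — violates.
(c) [r.k.l.h]: profile 7-1-6-3 — violates.
(d) [q.v.ʃ.ʀ.ð]: profile 1-4-3-7-4 — violates.
(e) [j.ɣ.x.ʔ]: profile 8-4-3-1 — obeys.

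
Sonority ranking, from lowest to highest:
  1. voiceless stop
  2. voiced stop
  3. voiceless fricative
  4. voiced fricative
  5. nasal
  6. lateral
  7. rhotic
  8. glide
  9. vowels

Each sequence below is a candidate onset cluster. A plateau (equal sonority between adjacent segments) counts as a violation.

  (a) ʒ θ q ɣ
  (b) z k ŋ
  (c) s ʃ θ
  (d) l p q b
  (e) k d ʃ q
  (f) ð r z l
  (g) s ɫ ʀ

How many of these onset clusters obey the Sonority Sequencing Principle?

1

(a) ʒ θ q ɣ: profile 4-3-1-4 — violates.
(b) z k ŋ: profile 4-1-5 — violates.
(c) s ʃ θ: profile 3-3-3 — violates.
(d) l p q b: profile 6-1-1-2 — violates.
(e) k d ʃ q: profile 1-2-3-1 — violates.
(f) ð r z l: profile 4-7-4-6 — violates.
(g) s ɫ ʀ: profile 3-6-7 — obeys.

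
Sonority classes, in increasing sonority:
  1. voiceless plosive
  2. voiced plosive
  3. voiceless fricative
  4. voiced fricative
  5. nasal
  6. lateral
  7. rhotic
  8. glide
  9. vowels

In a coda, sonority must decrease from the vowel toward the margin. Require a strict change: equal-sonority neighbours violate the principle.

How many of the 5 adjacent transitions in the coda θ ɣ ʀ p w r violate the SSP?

3

/θ/ is a voiceless fricative (sonority 3).
/ɣ/ is a voiced fricative (sonority 4).
/ʀ/ is a rhotic (sonority 7).
/p/ is a voiceless plosive (sonority 1).
/w/ is a glide (sonority 8).
/r/ is a rhotic (sonority 7).
/θ/→/ɣ/: 3→4 (does not fall) — violation.
/ɣ/→/ʀ/: 4→7 (does not fall) — violation.
/ʀ/→/p/: 7→1 (falls) — ok.
/p/→/w/: 1→8 (does not fall) — violation.
/w/→/r/: 8→7 (falls) — ok.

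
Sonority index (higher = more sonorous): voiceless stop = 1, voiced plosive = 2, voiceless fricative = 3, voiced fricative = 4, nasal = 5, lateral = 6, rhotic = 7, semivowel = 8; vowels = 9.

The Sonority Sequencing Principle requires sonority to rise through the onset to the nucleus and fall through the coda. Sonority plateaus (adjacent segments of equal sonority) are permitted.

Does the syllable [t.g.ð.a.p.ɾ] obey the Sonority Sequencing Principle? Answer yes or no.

Onset: /t/ is a voiceless stop (sonority 1), /g/ is a voiced plosive (sonority 2), /ð/ is a voiced fricative (sonority 4); then the nucleus /a/ (sonority 9).
Onset profile 1-2-4-9 — rises to the nucleus.
Coda: /p/ is a voiceless stop (sonority 1), /ɾ/ is a rhotic (sonority 7).
Coda profile 9-1-7 — does not fall throughout.

no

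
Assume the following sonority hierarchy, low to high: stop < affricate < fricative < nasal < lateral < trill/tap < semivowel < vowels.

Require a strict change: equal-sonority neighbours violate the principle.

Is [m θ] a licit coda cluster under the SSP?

/m/ — nasal, sonority 4.
/θ/ — fricative, sonority 3.
The profile 4-3 strictly falls, so the coda cluster satisfies the SSP.

yes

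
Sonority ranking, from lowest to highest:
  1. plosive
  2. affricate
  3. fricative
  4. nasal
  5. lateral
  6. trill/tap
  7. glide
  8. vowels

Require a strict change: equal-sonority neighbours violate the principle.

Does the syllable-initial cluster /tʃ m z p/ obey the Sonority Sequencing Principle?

no

/tʃ/ — affricate, sonority 2.
/m/ — nasal, sonority 4.
/z/ — fricative, sonority 3.
/p/ — plosive, sonority 1.
The profile is 2-4-3-1. Between /m/ (4) and /z/ (3) sonority does not rise, so the cluster violates the SSP.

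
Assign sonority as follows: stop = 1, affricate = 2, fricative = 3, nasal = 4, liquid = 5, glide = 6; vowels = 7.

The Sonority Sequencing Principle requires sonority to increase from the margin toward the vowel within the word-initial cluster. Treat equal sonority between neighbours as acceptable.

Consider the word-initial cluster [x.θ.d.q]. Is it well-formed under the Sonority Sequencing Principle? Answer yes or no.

no

/x/ — fricative, sonority 3.
/θ/ — fricative, sonority 3.
/d/ — stop, sonority 1.
/q/ — stop, sonority 1.
The profile is 3-3-1-1. Between /θ/ (3) and /d/ (1) sonority does not rise, so the cluster violates the SSP.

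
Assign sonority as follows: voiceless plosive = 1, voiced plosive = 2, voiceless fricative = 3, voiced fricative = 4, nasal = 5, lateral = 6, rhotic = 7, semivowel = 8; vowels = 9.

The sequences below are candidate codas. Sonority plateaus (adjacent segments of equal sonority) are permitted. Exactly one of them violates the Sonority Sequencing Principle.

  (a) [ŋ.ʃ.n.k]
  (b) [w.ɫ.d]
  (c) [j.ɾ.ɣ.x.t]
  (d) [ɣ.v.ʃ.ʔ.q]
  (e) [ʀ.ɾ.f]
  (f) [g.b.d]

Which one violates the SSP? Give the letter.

a

(a) sonority 5-3-5-1: ill-formed.
(b) sonority 8-6-2: well-formed.
(c) sonority 8-7-4-3-1: well-formed.
(d) sonority 4-4-3-1-1: well-formed.
(e) sonority 7-7-3: well-formed.
(f) sonority 2-2-2: well-formed.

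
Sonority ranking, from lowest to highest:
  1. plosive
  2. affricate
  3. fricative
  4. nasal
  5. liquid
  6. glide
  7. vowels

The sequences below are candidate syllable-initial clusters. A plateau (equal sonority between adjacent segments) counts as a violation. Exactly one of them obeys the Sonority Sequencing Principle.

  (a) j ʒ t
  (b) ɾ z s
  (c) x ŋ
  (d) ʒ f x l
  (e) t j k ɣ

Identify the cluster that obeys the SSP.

c

(a) j ʒ t: profile 6-3-1 — violates.
(b) ɾ z s: profile 5-3-3 — violates.
(c) x ŋ: profile 3-4 — obeys.
(d) ʒ f x l: profile 3-3-3-5 — violates.
(e) t j k ɣ: profile 1-6-1-3 — violates.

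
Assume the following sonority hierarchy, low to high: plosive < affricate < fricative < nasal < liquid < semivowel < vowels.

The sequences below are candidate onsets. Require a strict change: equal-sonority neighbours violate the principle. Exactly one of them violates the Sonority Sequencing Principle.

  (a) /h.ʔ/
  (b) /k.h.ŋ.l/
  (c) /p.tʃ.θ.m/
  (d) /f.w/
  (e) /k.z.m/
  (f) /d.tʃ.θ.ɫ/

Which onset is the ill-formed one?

a

(a) /h.ʔ/: profile 3-1 — violates.
(b) /k.h.ŋ.l/: profile 1-3-4-5 — obeys.
(c) /p.tʃ.θ.m/: profile 1-2-3-4 — obeys.
(d) /f.w/: profile 3-6 — obeys.
(e) /k.z.m/: profile 1-3-4 — obeys.
(f) /d.tʃ.θ.ɫ/: profile 1-2-3-5 — obeys.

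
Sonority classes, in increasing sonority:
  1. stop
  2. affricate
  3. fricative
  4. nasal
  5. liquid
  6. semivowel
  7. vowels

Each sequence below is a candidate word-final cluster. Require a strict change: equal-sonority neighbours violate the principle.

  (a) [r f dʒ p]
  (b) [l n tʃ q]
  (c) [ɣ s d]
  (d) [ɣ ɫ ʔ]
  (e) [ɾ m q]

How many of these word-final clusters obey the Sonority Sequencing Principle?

(a) sonority 5-3-2-1: well-formed.
(b) sonority 5-4-2-1: well-formed.
(c) sonority 3-3-1: ill-formed.
(d) sonority 3-5-1: ill-formed.
(e) sonority 5-4-1: well-formed.

3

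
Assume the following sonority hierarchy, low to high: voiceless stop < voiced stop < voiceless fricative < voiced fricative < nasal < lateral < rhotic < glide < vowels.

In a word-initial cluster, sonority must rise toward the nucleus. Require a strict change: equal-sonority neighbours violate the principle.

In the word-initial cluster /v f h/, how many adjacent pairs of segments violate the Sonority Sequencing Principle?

/v/ is a voiced fricative (sonority 4).
/f/ is a voiceless fricative (sonority 3).
/h/ is a voiceless fricative (sonority 3).
/v/→/f/: 4→3 (does not rise) — violation.
/f/→/h/: 3→3 (plateau) — violation.

2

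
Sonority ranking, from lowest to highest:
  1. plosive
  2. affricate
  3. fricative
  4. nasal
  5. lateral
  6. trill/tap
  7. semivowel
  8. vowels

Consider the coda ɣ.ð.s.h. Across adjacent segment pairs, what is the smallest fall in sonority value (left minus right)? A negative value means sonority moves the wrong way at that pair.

0

/ɣ/ — fricative, sonority 3.
/ð/ — fricative, sonority 3.
/s/ — fricative, sonority 3.
/h/ — fricative, sonority 3.
/ɣ/→/ð/: change +0.
/ð/→/s/: change +0.
/s/→/h/: change +0.
Minimum = 0.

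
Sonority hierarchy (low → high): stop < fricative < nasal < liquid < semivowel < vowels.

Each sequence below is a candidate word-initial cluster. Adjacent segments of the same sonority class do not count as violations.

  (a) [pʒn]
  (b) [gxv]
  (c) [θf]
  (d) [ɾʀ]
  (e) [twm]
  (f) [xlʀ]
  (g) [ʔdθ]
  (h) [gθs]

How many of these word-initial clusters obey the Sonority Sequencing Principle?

(a) [pʒn]: profile 1-2-3 — obeys.
(b) [gxv]: profile 1-2-2 — obeys.
(c) [θf]: profile 2-2 — obeys.
(d) [ɾʀ]: profile 4-4 — obeys.
(e) [twm]: profile 1-5-3 — violates.
(f) [xlʀ]: profile 2-4-4 — obeys.
(g) [ʔdθ]: profile 1-1-2 — obeys.
(h) [gθs]: profile 1-2-2 — obeys.

7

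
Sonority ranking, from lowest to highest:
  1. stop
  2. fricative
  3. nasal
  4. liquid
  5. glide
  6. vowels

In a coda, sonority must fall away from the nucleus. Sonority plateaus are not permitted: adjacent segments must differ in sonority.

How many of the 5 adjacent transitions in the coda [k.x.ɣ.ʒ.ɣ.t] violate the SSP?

/k/ is a stop (sonority 1).
/x/ is a fricative (sonority 2).
/ɣ/ is a fricative (sonority 2).
/ʒ/ is a fricative (sonority 2).
/ɣ/ is a fricative (sonority 2).
/t/ is a stop (sonority 1).
/k/→/x/: 1→2 (does not fall) — violation.
/x/→/ɣ/: 2→2 (plateau) — violation.
/ɣ/→/ʒ/: 2→2 (plateau) — violation.
/ʒ/→/ɣ/: 2→2 (plateau) — violation.
/ɣ/→/t/: 2→1 (falls) — ok.

4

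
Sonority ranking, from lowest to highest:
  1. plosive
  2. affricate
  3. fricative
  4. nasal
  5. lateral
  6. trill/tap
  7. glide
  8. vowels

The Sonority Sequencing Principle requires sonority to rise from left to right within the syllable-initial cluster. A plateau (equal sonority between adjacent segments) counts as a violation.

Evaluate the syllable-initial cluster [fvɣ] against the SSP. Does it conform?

/f/ — fricative, sonority 3.
/v/ — fricative, sonority 3.
/ɣ/ — fricative, sonority 3.
The profile is 3-3-3. Between /f/ (3) and /v/ (3) sonority does not rise, so the cluster violates the SSP.

no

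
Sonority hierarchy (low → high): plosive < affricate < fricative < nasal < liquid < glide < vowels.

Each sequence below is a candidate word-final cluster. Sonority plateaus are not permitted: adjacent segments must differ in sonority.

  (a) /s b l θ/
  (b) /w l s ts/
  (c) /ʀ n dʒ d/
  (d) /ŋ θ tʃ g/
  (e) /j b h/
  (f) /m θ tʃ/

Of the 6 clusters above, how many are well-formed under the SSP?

(a) sonority 3-1-5-3: ill-formed.
(b) sonority 6-5-3-2: well-formed.
(c) sonority 5-4-2-1: well-formed.
(d) sonority 4-3-2-1: well-formed.
(e) sonority 6-1-3: ill-formed.
(f) sonority 4-3-2: well-formed.

4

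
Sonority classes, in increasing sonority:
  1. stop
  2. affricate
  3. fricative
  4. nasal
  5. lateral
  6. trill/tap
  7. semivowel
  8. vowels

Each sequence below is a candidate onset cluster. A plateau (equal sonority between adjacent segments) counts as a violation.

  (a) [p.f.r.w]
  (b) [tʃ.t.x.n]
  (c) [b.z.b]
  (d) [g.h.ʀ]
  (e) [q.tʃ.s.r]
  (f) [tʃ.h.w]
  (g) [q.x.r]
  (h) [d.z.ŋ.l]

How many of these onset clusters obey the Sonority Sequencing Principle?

6

(a) sonority 1-3-6-7: well-formed.
(b) sonority 2-1-3-4: ill-formed.
(c) sonority 1-3-1: ill-formed.
(d) sonority 1-3-6: well-formed.
(e) sonority 1-2-3-6: well-formed.
(f) sonority 2-3-7: well-formed.
(g) sonority 1-3-6: well-formed.
(h) sonority 1-3-4-5: well-formed.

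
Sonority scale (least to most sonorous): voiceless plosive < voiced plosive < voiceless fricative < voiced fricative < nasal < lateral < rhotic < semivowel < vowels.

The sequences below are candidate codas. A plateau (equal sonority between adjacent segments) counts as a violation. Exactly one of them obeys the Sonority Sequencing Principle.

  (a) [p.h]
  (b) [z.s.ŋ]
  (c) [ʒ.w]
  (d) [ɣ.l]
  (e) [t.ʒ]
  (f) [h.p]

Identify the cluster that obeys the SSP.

f

(a) sonority 1-3: ill-formed.
(b) sonority 4-3-5: ill-formed.
(c) sonority 4-8: ill-formed.
(d) sonority 4-6: ill-formed.
(e) sonority 1-4: ill-formed.
(f) sonority 3-1: well-formed.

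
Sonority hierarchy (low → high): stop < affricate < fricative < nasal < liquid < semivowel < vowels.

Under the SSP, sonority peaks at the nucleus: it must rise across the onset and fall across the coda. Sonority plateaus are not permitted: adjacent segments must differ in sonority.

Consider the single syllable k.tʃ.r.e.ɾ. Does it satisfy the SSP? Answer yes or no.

Onset: /k/ is a stop (sonority 1), /tʃ/ is an affricate (sonority 2), /r/ is a liquid (sonority 5); then the nucleus /e/ (sonority 7).
Onset profile 1-2-5-7 — rises to the nucleus.
Coda: /ɾ/ is a liquid (sonority 5).
Coda profile 7-5 — falls from the nucleus.

yes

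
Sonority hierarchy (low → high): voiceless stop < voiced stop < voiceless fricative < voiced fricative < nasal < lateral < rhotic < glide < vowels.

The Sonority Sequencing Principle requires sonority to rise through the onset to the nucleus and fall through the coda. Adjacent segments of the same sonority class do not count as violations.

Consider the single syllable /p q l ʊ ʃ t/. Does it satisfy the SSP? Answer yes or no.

Onset: /p/ is a voiceless stop (sonority 1), /q/ is a voiceless stop (sonority 1), /l/ is a lateral (sonority 6); then the nucleus /ʊ/ (sonority 9).
Onset profile 1-1-6-9 — rises to the nucleus.
Coda: /ʃ/ is a voiceless fricative (sonority 3), /t/ is a voiceless stop (sonority 1).
Coda profile 9-3-1 — falls from the nucleus.

yes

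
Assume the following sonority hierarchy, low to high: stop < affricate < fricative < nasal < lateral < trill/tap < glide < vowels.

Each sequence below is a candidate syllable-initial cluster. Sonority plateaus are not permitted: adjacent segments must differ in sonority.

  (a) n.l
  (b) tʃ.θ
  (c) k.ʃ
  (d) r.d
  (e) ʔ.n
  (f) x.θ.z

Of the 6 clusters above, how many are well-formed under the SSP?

(a) 4-5 → obeys
(b) 2-3 → obeys
(c) 1-3 → obeys
(d) 6-1 → violates
(e) 1-4 → obeys
(f) 3-3-3 → violates

4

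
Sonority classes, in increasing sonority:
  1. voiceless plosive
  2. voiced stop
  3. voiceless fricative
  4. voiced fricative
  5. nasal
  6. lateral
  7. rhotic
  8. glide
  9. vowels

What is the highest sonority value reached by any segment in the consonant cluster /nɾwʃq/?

8

/n/ is a nasal (sonority 5).
/ɾ/ is a rhotic (sonority 7).
/w/ is a glide (sonority 8).
/ʃ/ is a voiceless fricative (sonority 3).
/q/ is a voiceless plosive (sonority 1).
The maximum is 8.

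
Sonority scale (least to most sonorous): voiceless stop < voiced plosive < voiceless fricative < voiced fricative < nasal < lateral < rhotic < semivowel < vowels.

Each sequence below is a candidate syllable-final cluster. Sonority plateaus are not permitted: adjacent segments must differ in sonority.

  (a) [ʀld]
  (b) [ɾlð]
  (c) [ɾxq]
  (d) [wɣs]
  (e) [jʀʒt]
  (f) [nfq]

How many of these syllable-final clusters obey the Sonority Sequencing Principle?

(a) [ʀld]: profile 7-6-2 — obeys.
(b) [ɾlð]: profile 7-6-4 — obeys.
(c) [ɾxq]: profile 7-3-1 — obeys.
(d) [wɣs]: profile 8-4-3 — obeys.
(e) [jʀʒt]: profile 8-7-4-1 — obeys.
(f) [nfq]: profile 5-3-1 — obeys.

6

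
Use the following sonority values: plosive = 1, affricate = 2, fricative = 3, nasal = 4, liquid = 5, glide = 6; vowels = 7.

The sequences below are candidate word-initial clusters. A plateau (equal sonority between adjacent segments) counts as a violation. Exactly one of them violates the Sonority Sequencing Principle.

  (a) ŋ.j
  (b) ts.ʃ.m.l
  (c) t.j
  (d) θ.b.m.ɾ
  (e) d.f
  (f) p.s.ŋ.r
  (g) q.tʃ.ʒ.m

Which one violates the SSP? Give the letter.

d

(a) ŋ.j: profile 4-6 — obeys.
(b) ts.ʃ.m.l: profile 2-3-4-5 — obeys.
(c) t.j: profile 1-6 — obeys.
(d) θ.b.m.ɾ: profile 3-1-4-5 — violates.
(e) d.f: profile 1-3 — obeys.
(f) p.s.ŋ.r: profile 1-3-4-5 — obeys.
(g) q.tʃ.ʒ.m: profile 1-2-3-4 — obeys.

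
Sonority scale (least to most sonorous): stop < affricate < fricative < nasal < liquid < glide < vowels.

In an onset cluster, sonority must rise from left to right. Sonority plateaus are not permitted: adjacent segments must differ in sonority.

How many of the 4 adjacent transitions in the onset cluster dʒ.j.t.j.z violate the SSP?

/dʒ/: affricate = 2.
/j/: glide = 6.
/t/: stop = 1.
/j/: glide = 6.
/z/: fricative = 3.
/dʒ/→/j/: 2→6 (rises) — ok.
/j/→/t/: 6→1 (does not rise) — violation.
/t/→/j/: 1→6 (rises) — ok.
/j/→/z/: 6→3 (does not rise) — violation.

2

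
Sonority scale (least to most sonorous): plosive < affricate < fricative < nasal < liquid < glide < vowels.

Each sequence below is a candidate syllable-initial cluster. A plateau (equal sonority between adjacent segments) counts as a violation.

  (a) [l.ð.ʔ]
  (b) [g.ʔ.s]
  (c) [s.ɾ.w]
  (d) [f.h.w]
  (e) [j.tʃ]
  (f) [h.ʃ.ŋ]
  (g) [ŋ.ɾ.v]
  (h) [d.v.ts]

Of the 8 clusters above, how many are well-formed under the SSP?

(a) 5-3-1 → violates
(b) 1-1-3 → violates
(c) 3-5-6 → obeys
(d) 3-3-6 → violates
(e) 6-2 → violates
(f) 3-3-4 → violates
(g) 4-5-3 → violates
(h) 1-3-2 → violates

1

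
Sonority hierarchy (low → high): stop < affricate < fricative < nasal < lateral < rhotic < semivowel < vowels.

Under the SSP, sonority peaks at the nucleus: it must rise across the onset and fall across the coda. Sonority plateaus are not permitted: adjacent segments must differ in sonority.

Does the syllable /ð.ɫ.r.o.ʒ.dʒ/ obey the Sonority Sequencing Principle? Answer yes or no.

yes

Onset: /ð/ is a fricative (sonority 3), /ɫ/ is a lateral (sonority 5), /r/ is a rhotic (sonority 6); then the nucleus /o/ (sonority 8).
Onset profile 3-5-6-8 — rises to the nucleus.
Coda: /ʒ/ is a fricative (sonority 3), /dʒ/ is an affricate (sonority 2).
Coda profile 8-3-2 — falls from the nucleus.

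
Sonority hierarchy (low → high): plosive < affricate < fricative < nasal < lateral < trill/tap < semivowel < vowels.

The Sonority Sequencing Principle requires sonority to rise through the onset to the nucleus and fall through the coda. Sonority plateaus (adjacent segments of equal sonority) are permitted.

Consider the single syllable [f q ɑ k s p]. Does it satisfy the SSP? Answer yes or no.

Onset: /f/ is a fricative (sonority 3), /q/ is a plosive (sonority 1); then the nucleus /ɑ/ (sonority 8).
Onset profile 3-1-8 — does not rise throughout.
Coda: /k/ is a plosive (sonority 1), /s/ is a fricative (sonority 3), /p/ is a plosive (sonority 1).
Coda profile 8-1-3-1 — does not fall throughout.

no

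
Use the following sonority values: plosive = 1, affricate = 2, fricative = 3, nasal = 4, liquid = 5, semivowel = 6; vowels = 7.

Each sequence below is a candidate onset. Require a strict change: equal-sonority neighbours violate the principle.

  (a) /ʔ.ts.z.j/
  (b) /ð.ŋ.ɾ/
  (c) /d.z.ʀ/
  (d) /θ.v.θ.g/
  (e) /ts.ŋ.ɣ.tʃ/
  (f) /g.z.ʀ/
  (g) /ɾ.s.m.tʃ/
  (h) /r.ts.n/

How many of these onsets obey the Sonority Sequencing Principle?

(a) 1-2-3-6 → obeys
(b) 3-4-5 → obeys
(c) 1-3-5 → obeys
(d) 3-3-3-1 → violates
(e) 2-4-3-2 → violates
(f) 1-3-5 → obeys
(g) 5-3-4-2 → violates
(h) 5-2-4 → violates

4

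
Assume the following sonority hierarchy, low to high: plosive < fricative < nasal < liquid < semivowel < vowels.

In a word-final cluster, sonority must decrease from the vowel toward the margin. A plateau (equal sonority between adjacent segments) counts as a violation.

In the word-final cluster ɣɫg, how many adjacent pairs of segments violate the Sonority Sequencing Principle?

1

/ɣ/ is a fricative (sonority 2).
/ɫ/ is a liquid (sonority 4).
/g/ is a plosive (sonority 1).
/ɣ/→/ɫ/: 2→4 (does not fall) — violation.
/ɫ/→/g/: 4→1 (falls) — ok.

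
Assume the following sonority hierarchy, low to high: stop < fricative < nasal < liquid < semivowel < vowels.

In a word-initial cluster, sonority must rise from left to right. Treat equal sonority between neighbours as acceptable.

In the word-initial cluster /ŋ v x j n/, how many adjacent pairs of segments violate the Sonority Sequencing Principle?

/ŋ/: nasal = 3.
/v/: fricative = 2.
/x/: fricative = 2.
/j/: semivowel = 5.
/n/: nasal = 3.
/ŋ/→/v/: 3→2 (does not rise) — violation.
/v/→/x/: 2→2 (plateau, allowed) — ok.
/x/→/j/: 2→5 (rises) — ok.
/j/→/n/: 5→3 (does not rise) — violation.

2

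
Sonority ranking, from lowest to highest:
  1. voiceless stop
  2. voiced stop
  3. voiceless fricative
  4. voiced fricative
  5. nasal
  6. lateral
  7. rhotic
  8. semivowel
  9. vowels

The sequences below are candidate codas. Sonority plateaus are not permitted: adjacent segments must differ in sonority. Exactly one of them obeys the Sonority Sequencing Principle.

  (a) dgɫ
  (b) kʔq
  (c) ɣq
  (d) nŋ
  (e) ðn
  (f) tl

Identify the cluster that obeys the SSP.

(a) sonority 2-2-6: ill-formed.
(b) sonority 1-1-1: ill-formed.
(c) sonority 4-1: well-formed.
(d) sonority 5-5: ill-formed.
(e) sonority 4-5: ill-formed.
(f) sonority 1-6: ill-formed.

c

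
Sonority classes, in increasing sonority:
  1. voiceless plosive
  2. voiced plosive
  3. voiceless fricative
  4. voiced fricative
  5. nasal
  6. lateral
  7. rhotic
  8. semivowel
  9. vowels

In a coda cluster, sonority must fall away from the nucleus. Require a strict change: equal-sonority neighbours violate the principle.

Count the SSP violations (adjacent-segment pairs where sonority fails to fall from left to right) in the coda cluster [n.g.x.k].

/n/ is a nasal (sonority 5).
/g/ is a voiced plosive (sonority 2).
/x/ is a voiceless fricative (sonority 3).
/k/ is a voiceless plosive (sonority 1).
/n/→/g/: 5→2 (falls) — ok.
/g/→/x/: 2→3 (does not fall) — violation.
/x/→/k/: 3→1 (falls) — ok.

1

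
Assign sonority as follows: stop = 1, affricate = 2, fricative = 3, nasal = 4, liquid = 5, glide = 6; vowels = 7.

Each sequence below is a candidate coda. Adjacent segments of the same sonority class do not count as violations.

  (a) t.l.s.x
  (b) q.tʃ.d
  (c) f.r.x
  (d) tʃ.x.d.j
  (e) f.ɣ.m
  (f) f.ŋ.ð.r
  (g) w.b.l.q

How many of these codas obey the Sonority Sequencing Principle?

(a) sonority 1-5-3-3: ill-formed.
(b) sonority 1-2-1: ill-formed.
(c) sonority 3-5-3: ill-formed.
(d) sonority 2-3-1-6: ill-formed.
(e) sonority 3-3-4: ill-formed.
(f) sonority 3-4-3-5: ill-formed.
(g) sonority 6-1-5-1: ill-formed.

0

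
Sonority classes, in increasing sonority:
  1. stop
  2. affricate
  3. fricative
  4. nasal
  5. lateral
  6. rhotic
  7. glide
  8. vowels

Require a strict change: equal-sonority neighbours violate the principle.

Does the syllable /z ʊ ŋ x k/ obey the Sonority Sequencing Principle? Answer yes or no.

yes

Onset: /z/ is a fricative (sonority 3); then the nucleus /ʊ/ (sonority 8).
Onset profile 3-8 — rises to the nucleus.
Coda: /ŋ/ is a nasal (sonority 4), /x/ is a fricative (sonority 3), /k/ is a stop (sonority 1).
Coda profile 8-4-3-1 — falls from the nucleus.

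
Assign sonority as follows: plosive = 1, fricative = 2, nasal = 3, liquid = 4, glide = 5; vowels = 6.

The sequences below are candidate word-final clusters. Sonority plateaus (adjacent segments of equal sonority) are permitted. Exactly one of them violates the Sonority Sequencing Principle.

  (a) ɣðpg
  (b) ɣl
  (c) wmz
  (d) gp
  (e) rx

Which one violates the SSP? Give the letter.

(a) sonority 2-2-1-1: well-formed.
(b) sonority 2-4: ill-formed.
(c) sonority 5-3-2: well-formed.
(d) sonority 1-1: well-formed.
(e) sonority 4-2: well-formed.

b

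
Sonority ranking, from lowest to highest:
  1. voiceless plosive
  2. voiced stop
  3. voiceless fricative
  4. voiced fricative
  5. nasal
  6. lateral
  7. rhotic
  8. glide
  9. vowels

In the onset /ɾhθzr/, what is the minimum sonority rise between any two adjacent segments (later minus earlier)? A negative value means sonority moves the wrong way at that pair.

/ɾ/ — rhotic, sonority 7.
/h/ — voiceless fricative, sonority 3.
/θ/ — voiceless fricative, sonority 3.
/z/ — voiced fricative, sonority 4.
/r/ — rhotic, sonority 7.
/ɾ/→/h/: change -4.
/h/→/θ/: change +0.
/θ/→/z/: change +1.
/z/→/r/: change +3.
Minimum = -4.

-4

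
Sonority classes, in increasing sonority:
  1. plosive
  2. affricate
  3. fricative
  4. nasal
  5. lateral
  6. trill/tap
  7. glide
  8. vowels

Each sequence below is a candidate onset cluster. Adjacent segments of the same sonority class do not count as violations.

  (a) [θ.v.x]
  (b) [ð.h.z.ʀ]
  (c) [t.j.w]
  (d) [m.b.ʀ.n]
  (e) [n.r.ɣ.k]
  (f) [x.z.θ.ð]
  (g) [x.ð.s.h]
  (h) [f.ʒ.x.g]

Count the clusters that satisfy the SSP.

5

(a) [θ.v.x]: profile 3-3-3 — obeys.
(b) [ð.h.z.ʀ]: profile 3-3-3-6 — obeys.
(c) [t.j.w]: profile 1-7-7 — obeys.
(d) [m.b.ʀ.n]: profile 4-1-6-4 — violates.
(e) [n.r.ɣ.k]: profile 4-6-3-1 — violates.
(f) [x.z.θ.ð]: profile 3-3-3-3 — obeys.
(g) [x.ð.s.h]: profile 3-3-3-3 — obeys.
(h) [f.ʒ.x.g]: profile 3-3-3-1 — violates.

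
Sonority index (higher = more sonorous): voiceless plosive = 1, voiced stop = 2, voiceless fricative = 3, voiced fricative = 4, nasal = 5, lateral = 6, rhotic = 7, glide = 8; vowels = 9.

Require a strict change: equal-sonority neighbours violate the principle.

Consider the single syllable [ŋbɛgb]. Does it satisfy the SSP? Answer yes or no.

Onset: /ŋ/ is a nasal (sonority 5), /b/ is a voiced stop (sonority 2); then the nucleus /ɛ/ (sonority 9).
Onset profile 5-2-9 — does not strictly rise throughout.
Coda: /g/ is a voiced stop (sonority 2), /b/ is a voiced stop (sonority 2).
Coda profile 9-2-2 — does not strictly fall throughout.

no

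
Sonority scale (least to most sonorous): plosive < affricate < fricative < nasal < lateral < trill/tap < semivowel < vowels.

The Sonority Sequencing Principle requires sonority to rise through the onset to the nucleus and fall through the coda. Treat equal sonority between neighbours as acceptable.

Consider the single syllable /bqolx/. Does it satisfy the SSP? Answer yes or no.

yes

Onset: /b/ is a plosive (sonority 1), /q/ is a plosive (sonority 1); then the nucleus /o/ (sonority 8).
Onset profile 1-1-8 — rises to the nucleus.
Coda: /l/ is a lateral (sonority 5), /x/ is a fricative (sonority 3).
Coda profile 8-5-3 — falls from the nucleus.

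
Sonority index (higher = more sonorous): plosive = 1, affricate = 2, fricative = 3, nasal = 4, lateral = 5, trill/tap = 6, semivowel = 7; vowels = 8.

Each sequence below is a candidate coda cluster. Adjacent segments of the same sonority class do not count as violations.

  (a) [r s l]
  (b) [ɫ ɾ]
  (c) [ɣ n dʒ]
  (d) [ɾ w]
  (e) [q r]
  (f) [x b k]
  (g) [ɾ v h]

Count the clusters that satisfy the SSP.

(a) 6-3-5 → violates
(b) 5-6 → violates
(c) 3-4-2 → violates
(d) 6-7 → violates
(e) 1-6 → violates
(f) 3-1-1 → obeys
(g) 6-3-3 → obeys

2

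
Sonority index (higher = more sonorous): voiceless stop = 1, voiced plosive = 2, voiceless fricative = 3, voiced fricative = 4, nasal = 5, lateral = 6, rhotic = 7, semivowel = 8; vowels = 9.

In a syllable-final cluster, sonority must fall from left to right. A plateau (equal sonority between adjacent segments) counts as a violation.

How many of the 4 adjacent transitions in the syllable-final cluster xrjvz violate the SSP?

3

/x/ — voiceless fricative, sonority 3.
/r/ — rhotic, sonority 7.
/j/ — semivowel, sonority 8.
/v/ — voiced fricative, sonority 4.
/z/ — voiced fricative, sonority 4.
/x/→/r/: 3→7 (does not fall) — violation.
/r/→/j/: 7→8 (does not fall) — violation.
/j/→/v/: 8→4 (falls) — ok.
/v/→/z/: 4→4 (plateau) — violation.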